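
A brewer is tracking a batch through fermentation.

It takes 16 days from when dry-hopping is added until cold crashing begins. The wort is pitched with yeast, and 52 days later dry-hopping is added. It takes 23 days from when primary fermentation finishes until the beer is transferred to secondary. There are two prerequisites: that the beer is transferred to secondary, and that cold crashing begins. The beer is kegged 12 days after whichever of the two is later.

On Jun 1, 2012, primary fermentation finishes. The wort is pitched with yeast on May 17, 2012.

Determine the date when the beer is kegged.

Primary fermentation finishes: Jun 1, 2012.
The beer is transferred to secondary: Jun 1, 2012 + 23 days = Jun 24, 2012.
The wort is pitched with yeast: May 17, 2012.
Dry-hopping is added: May 17, 2012 + 52 days = Jul 8, 2012.
Cold crashing begins: Jul 8, 2012 + 16 days = Jul 24, 2012.
Both prerequisites met — the beer is transferred to secondary (Jun 24, 2012), cold crashing begins (Jul 24, 2012); the later is Jul 24, 2012.
The beer is kegged: Jul 24, 2012 + 12 days = Aug 5, 2012.

Aug 5, 2012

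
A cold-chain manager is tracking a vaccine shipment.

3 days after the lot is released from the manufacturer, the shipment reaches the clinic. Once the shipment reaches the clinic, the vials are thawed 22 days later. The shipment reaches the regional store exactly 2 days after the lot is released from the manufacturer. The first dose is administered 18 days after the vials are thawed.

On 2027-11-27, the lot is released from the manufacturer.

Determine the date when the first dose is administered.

2028-01-09

The lot is released from the manufacturer: Nov 27, 2027.
The shipment reaches the clinic: Nov 27, 2027 + 3 days = Nov 30, 2027.
The vials are thawed: Nov 30, 2027 + 22 days = Dec 22, 2027.
The first dose is administered: Dec 22, 2027 + 18 days = Jan 9, 2028.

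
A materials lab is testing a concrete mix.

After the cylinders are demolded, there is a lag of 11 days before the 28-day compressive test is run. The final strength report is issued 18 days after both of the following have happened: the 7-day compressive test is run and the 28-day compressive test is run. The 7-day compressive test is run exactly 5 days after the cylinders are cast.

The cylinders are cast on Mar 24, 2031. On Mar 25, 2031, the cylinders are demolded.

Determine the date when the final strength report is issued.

Apr 23, 2031

The cylinders are cast: Mar 24, 2031.
The 7-day compressive test is run: Mar 24, 2031 + 5 days = Mar 29, 2031.
The cylinders are demolded: Mar 25, 2031.
The 28-day compressive test is run: Mar 25, 2031 + 11 days = Apr 5, 2031.
Both prerequisites met — the 7-day compressive test is run (Mar 29, 2031), the 28-day compressive test is run (Apr 5, 2031); the later is Apr 5, 2031.
The final strength report is issued: Apr 5, 2031 + 18 days = Apr 23, 2031.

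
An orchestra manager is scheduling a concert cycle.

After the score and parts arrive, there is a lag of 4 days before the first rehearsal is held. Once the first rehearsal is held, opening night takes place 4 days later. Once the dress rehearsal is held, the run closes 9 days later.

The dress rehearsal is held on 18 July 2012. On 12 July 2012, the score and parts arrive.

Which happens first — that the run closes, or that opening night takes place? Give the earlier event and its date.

Opening night takes place — 20 July 2012

The dress rehearsal is held: Jul 18, 2012.
The run closes: Jul 18, 2012 + 9 days = Jul 27, 2012.
The score and parts arrive: Jul 12, 2012.
The first rehearsal is held: Jul 12, 2012 + 4 days = Jul 16, 2012.
Opening night takes place: Jul 16, 2012 + 4 days = Jul 20, 2012.
Comparing: the run closes on Jul 27, 2012 vs opening night takes place on Jul 20, 2012. Earlier: opening night takes place.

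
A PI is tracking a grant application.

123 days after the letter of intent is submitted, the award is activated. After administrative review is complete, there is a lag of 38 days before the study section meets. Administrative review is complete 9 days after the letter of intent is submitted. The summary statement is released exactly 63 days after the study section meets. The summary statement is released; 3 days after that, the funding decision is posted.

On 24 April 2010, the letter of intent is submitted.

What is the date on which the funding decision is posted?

The letter of intent is submitted: Apr 24, 2010.
Administrative review is complete: Apr 24, 2010 + 9 days = May 3, 2010.
The study section meets: May 3, 2010 + 38 days = Jun 10, 2010.
The summary statement is released: Jun 10, 2010 + 63 days = Aug 12, 2010.
The funding decision is posted: Aug 12, 2010 + 3 days = Aug 15, 2010.

15 August 2010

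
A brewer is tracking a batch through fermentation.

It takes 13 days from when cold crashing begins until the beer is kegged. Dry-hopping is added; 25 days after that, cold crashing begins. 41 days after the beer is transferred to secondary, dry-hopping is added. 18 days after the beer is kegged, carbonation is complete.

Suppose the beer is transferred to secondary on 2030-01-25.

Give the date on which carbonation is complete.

The beer is transferred to secondary: Jan 25, 2030.
Dry-hopping is added: Jan 25, 2030 + 41 days = Mar 7, 2030.
Cold crashing begins: Mar 7, 2030 + 25 days = Apr 1, 2030.
The beer is kegged: Apr 1, 2030 + 13 days = Apr 14, 2030.
Carbonation is complete: Apr 14, 2030 + 18 days = May 2, 2030.

2030-05-02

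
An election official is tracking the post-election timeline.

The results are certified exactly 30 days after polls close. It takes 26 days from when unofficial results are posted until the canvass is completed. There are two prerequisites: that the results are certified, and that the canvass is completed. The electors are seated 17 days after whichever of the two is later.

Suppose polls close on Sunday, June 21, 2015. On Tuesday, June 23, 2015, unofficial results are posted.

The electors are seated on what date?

Polls close: Jun 21, 2015.
The results are certified: Jun 21, 2015 + 30 days = Jul 21, 2015.
Unofficial results are posted: Jun 23, 2015.
The canvass is completed: Jun 23, 2015 + 26 days = Jul 19, 2015.
Both prerequisites met — the results are certified (Jul 21, 2015), the canvass is completed (Jul 19, 2015); the later is Jul 21, 2015.
The electors are seated: Jul 21, 2015 + 17 days = Aug 7, 2015.

Friday, August 7, 2015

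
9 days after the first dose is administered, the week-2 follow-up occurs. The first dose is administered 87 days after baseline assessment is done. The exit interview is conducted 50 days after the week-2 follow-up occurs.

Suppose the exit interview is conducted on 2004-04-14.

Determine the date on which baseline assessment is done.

The exit interview is conducted: Apr 14, 2004.
The week-2 follow-up occurs: Apr 14, 2004 − 50 days = Feb 24, 2004.
The first dose is administered: Feb 24, 2004 − 9 days = Feb 15, 2004.
Baseline assessment is done: Feb 15, 2004 − 87 days = Nov 20, 2003.

2003-11-20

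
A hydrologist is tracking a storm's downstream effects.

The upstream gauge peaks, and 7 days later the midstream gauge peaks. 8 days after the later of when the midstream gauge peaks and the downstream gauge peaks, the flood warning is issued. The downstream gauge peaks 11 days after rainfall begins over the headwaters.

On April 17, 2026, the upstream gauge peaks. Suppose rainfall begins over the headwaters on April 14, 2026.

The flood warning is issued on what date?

The upstream gauge peaks: Apr 17, 2026.
The midstream gauge peaks: Apr 17, 2026 + 7 days = Apr 24, 2026.
Rainfall begins over the headwaters: Apr 14, 2026.
The downstream gauge peaks: Apr 14, 2026 + 11 days = Apr 25, 2026.
Both prerequisites met — the midstream gauge peaks (Apr 24, 2026), the downstream gauge peaks (Apr 25, 2026); the later is Apr 25, 2026.
The flood warning is issued: Apr 25, 2026 + 8 days = May 3, 2026.

May 3, 2026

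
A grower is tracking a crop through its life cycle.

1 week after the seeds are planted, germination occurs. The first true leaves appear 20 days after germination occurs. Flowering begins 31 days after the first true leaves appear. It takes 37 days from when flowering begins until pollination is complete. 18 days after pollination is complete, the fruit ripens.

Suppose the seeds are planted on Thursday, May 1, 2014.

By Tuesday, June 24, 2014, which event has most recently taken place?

The first true leaves appear

The seeds are planted: May 1, 2014.
Germination occurs: May 1, 2014 + 1 week = May 8, 2014.
The first true leaves appear: May 8, 2014 + 20 days = May 28, 2014.
Flowering begins: May 28, 2014 + 31 days = Jun 28, 2014.
Pollination is complete: Jun 28, 2014 + 37 days = Aug 4, 2014.
The fruit ripens: Aug 4, 2014 + 18 days = Aug 22, 2014.
Jun 24, 2014 falls between when the first true leaves appear (May 28, 2014) and when flowering begins (Jun 28, 2014).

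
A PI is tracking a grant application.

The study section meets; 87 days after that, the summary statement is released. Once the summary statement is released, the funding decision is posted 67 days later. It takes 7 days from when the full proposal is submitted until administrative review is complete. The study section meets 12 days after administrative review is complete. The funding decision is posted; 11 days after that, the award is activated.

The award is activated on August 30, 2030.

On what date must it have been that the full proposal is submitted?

February 27, 2030

The award is activated: Aug 30, 2030.
The funding decision is posted: Aug 30, 2030 − 11 days = Aug 19, 2030.
The summary statement is released: Aug 19, 2030 − 67 days = Jun 13, 2030.
The study section meets: Jun 13, 2030 − 87 days = Mar 18, 2030.
Administrative review is complete: Mar 18, 2030 − 12 days = Mar 6, 2030.
The full proposal is submitted: Mar 6, 2030 − 7 days = Feb 27, 2030.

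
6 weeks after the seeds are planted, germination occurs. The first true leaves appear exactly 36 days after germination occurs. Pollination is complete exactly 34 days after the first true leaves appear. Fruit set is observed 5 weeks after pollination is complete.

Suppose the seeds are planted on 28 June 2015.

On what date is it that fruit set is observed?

The seeds are planted: Jun 28, 2015.
Germination occurs: Jun 28, 2015 + 6 weeks = Aug 9, 2015.
The first true leaves appear: Aug 9, 2015 + 36 days = Sep 14, 2015.
Pollination is complete: Sep 14, 2015 + 34 days = Oct 18, 2015.
Fruit set is observed: Oct 18, 2015 + 5 weeks = Nov 22, 2015.

22 November 2015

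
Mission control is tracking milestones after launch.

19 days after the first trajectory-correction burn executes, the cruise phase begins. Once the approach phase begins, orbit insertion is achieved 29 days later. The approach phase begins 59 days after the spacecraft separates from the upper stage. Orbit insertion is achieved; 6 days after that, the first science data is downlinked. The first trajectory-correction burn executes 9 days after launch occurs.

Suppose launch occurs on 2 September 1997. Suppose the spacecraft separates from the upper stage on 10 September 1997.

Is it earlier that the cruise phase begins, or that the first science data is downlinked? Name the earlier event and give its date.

Launch occurs: Sep 2, 1997.
The first trajectory-correction burn executes: Sep 2, 1997 + 9 days = Sep 11, 1997.
The cruise phase begins: Sep 11, 1997 + 19 days = Sep 30, 1997.
The spacecraft separates from the upper stage: Sep 10, 1997.
The approach phase begins: Sep 10, 1997 + 59 days = Nov 8, 1997.
Orbit insertion is achieved: Nov 8, 1997 + 29 days = Dec 7, 1997.
The first science data is downlinked: Dec 7, 1997 + 6 days = Dec 13, 1997.
Comparing: the cruise phase begins on Sep 30, 1997 vs the first science data is downlinked on Dec 13, 1997. Earlier: the cruise phase begins.

The cruise phase begins — 30 September 1997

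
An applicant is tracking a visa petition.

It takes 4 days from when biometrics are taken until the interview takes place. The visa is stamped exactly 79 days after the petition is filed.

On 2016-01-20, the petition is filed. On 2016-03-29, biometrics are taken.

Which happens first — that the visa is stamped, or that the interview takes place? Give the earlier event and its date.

The interview takes place — 2016-04-02

The petition is filed: Jan 20, 2016.
The visa is stamped: Jan 20, 2016 + 79 days = Apr 8, 2016.
Biometrics are taken: Mar 29, 2016.
The interview takes place: Mar 29, 2016 + 4 days = Apr 2, 2016.
Comparing: the visa is stamped on Apr 8, 2016 vs the interview takes place on Apr 2, 2016. Earlier: the interview takes place.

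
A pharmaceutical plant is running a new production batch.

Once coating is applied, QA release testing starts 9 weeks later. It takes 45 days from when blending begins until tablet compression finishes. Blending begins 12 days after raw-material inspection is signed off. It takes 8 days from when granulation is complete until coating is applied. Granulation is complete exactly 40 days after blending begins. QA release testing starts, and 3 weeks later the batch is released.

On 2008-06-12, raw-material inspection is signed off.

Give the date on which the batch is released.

2008-11-03

Raw-material inspection is signed off: Jun 12, 2008.
Blending begins: Jun 12, 2008 + 12 days = Jun 24, 2008.
Granulation is complete: Jun 24, 2008 + 40 days = Aug 3, 2008.
Coating is applied: Aug 3, 2008 + 8 days = Aug 11, 2008.
QA release testing starts: Aug 11, 2008 + 9 weeks = Oct 13, 2008.
The batch is released: Oct 13, 2008 + 3 weeks = Nov 3, 2008.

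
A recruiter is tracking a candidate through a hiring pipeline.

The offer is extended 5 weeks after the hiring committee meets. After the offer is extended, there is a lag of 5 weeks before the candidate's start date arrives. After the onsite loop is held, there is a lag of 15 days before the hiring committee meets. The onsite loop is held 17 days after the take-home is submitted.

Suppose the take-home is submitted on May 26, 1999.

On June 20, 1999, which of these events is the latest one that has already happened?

The take-home is submitted: May 26, 1999.
The onsite loop is held: May 26, 1999 + 17 days = Jun 12, 1999.
The hiring committee meets: Jun 12, 1999 + 15 days = Jun 27, 1999.
The offer is extended: Jun 27, 1999 + 5 weeks = Aug 1, 1999.
The candidate's start date arrives: Aug 1, 1999 + 5 weeks = Sep 5, 1999.
Jun 20, 1999 falls between when the onsite loop is held (Jun 12, 1999) and when the hiring committee meets (Jun 27, 1999).

The onsite loop is held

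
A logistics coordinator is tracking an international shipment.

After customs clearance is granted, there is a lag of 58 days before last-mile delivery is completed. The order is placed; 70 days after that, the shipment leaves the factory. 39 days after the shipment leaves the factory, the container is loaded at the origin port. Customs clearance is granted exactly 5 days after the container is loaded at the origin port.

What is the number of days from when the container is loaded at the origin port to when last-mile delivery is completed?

63 days

Causal path: the container is loaded at the origin port → customs clearance is granted → last-mile delivery is completed.
Total delay along the path: 5 + 58 = 63 days.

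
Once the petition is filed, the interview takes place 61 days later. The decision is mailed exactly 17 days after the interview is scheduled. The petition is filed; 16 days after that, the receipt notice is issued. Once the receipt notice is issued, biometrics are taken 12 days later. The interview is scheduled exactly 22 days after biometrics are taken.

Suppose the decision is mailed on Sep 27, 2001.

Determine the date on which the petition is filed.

The decision is mailed: Sep 27, 2001.
The interview is scheduled: Sep 27, 2001 − 17 days = Sep 10, 2001.
Biometrics are taken: Sep 10, 2001 − 22 days = Aug 19, 2001.
The receipt notice is issued: Aug 19, 2001 − 12 days = Aug 7, 2001.
The petition is filed: Aug 7, 2001 − 16 days = Jul 22, 2001.

Jul 22, 2001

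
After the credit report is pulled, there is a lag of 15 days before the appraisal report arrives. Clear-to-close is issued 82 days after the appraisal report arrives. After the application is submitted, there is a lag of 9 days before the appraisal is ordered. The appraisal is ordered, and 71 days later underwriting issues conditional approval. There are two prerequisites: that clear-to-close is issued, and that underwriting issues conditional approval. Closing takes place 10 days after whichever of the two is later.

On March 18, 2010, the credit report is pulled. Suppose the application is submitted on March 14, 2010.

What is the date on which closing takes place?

The credit report is pulled: Mar 18, 2010.
The appraisal report arrives: Mar 18, 2010 + 15 days = Apr 2, 2010.
Clear-to-close is issued: Apr 2, 2010 + 82 days = Jun 23, 2010.
The application is submitted: Mar 14, 2010.
The appraisal is ordered: Mar 14, 2010 + 9 days = Mar 23, 2010.
Underwriting issues conditional approval: Mar 23, 2010 + 71 days = Jun 2, 2010.
Both prerequisites met — clear-to-close is issued (Jun 23, 2010), underwriting issues conditional approval (Jun 2, 2010); the later is Jun 23, 2010.
Closing takes place: Jun 23, 2010 + 10 days = Jul 3, 2010.

July 3, 2010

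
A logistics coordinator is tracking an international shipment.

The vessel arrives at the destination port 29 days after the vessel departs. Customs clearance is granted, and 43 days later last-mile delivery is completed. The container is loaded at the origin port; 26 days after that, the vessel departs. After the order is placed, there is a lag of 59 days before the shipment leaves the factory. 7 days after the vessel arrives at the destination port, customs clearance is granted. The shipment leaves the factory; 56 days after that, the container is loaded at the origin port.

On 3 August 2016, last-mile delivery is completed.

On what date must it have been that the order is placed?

27 December 2015

Last-mile delivery is completed: Aug 3, 2016.
Customs clearance is granted: Aug 3, 2016 − 43 days = Jun 21, 2016.
The vessel arrives at the destination port: Jun 21, 2016 − 7 days = Jun 14, 2016.
The vessel departs: Jun 14, 2016 − 29 days = May 16, 2016.
The container is loaded at the origin port: May 16, 2016 − 26 days = Apr 20, 2016.
The shipment leaves the factory: Apr 20, 2016 − 56 days = Feb 24, 2016.
The order is placed: Feb 24, 2016 − 59 days = Dec 27, 2015.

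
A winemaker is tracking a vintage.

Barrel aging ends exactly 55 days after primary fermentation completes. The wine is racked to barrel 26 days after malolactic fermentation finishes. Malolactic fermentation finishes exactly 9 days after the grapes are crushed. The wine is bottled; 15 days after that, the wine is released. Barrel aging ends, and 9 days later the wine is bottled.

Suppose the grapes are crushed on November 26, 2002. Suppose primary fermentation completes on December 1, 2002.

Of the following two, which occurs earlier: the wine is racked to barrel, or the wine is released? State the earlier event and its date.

The wine is racked to barrel — December 31, 2002

The grapes are crushed: Nov 26, 2002.
Malolactic fermentation finishes: Nov 26, 2002 + 9 days = Dec 5, 2002.
The wine is racked to barrel: Dec 5, 2002 + 26 days = Dec 31, 2002.
Primary fermentation completes: Dec 1, 2002.
Barrel aging ends: Dec 1, 2002 + 55 days = Jan 25, 2003.
The wine is bottled: Jan 25, 2003 + 9 days = Feb 3, 2003.
The wine is released: Feb 3, 2003 + 15 days = Feb 18, 2003.
Comparing: the wine is racked to barrel on Dec 31, 2002 vs the wine is released on Feb 18, 2003. Earlier: the wine is racked to barrel.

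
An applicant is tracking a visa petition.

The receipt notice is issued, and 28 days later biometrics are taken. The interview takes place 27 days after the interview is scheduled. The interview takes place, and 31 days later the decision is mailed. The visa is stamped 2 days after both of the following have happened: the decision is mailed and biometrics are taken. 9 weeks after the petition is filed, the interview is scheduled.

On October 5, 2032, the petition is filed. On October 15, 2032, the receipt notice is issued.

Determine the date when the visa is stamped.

The petition is filed: Oct 5, 2032.
The interview is scheduled: Oct 5, 2032 + 9 weeks = Dec 7, 2032.
The interview takes place: Dec 7, 2032 + 27 days = Jan 3, 2033.
The decision is mailed: Jan 3, 2033 + 31 days = Feb 3, 2033.
The receipt notice is issued: Oct 15, 2032.
Biometrics are taken: Oct 15, 2032 + 28 days = Nov 12, 2032.
Both prerequisites met — the decision is mailed (Feb 3, 2033), biometrics are taken (Nov 12, 2032); the later is Feb 3, 2033.
The visa is stamped: Feb 3, 2033 + 2 days = Feb 5, 2033.

February 5, 2033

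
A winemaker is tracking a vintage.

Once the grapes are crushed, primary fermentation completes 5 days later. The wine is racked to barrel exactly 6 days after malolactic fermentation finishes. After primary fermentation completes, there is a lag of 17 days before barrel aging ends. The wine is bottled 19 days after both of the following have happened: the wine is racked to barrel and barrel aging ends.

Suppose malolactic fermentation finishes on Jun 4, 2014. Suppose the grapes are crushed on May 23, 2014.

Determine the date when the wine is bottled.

Malolactic fermentation finishes: Jun 4, 2014.
The wine is racked to barrel: Jun 4, 2014 + 6 days = Jun 10, 2014.
The grapes are crushed: May 23, 2014.
Primary fermentation completes: May 23, 2014 + 5 days = May 28, 2014.
Barrel aging ends: May 28, 2014 + 17 days = Jun 14, 2014.
Both prerequisites met — the wine is racked to barrel (Jun 10, 2014), barrel aging ends (Jun 14, 2014); the later is Jun 14, 2014.
The wine is bottled: Jun 14, 2014 + 19 days = Jul 3, 2014.

Jul 3, 2014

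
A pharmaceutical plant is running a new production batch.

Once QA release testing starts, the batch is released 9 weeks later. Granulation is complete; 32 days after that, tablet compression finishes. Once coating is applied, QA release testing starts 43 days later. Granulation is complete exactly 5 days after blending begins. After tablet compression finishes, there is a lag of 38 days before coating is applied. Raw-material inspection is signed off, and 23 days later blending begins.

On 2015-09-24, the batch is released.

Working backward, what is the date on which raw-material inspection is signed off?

2015-03-04

The batch is released: Sep 24, 2015.
QA release testing starts: Sep 24, 2015 − 9 weeks = Jul 23, 2015.
Coating is applied: Jul 23, 2015 − 43 days = Jun 10, 2015.
Tablet compression finishes: Jun 10, 2015 − 38 days = May 3, 2015.
Granulation is complete: May 3, 2015 − 32 days = Apr 1, 2015.
Blending begins: Apr 1, 2015 − 5 days = Mar 27, 2015.
Raw-material inspection is signed off: Mar 27, 2015 − 23 days = Mar 4, 2015.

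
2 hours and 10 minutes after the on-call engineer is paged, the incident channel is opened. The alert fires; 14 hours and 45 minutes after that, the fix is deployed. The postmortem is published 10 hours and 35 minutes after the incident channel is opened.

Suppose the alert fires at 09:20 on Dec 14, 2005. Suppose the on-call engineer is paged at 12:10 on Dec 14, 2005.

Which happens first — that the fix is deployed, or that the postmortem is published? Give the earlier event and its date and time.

The alert fires: 09:20 Dec 14, 2005.
The fix is deployed: 09:20 Dec 14, 2005 + 14h45m = 00:05 Dec 15, 2005.
The on-call engineer is paged: 12:10 Dec 14, 2005.
The incident channel is opened: 12:10 Dec 14, 2005 + 2h10m = 14:20 Dec 14, 2005.
The postmortem is published: 14:20 Dec 14, 2005 + 10h35m = 00:55 Dec 15, 2005.
Comparing: the fix is deployed at 00:05 Dec 15, 2005 vs the postmortem is published at 00:55 Dec 15, 2005. Earlier: the fix is deployed.

The fix is deployed — 00:05 on Dec 15, 2005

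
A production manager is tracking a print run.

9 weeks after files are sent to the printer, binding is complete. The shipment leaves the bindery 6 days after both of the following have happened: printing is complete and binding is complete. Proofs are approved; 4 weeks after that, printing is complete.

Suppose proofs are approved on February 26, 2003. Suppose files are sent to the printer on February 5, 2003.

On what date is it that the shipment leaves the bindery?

April 15, 2003

Proofs are approved: Feb 26, 2003.
Printing is complete: Feb 26, 2003 + 4 weeks = Mar 26, 2003.
Files are sent to the printer: Feb 5, 2003.
Binding is complete: Feb 5, 2003 + 9 weeks = Apr 9, 2003.
Both prerequisites met — printing is complete (Mar 26, 2003), binding is complete (Apr 9, 2003); the later is Apr 9, 2003.
The shipment leaves the bindery: Apr 9, 2003 + 6 days = Apr 15, 2003.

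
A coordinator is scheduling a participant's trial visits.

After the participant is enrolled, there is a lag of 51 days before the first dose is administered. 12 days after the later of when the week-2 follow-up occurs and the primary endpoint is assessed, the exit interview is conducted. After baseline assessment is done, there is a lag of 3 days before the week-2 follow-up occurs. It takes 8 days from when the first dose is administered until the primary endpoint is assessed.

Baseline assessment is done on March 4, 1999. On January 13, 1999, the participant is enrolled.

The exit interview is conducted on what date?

March 25, 1999

Baseline assessment is done: Mar 4, 1999.
The week-2 follow-up occurs: Mar 4, 1999 + 3 days = Mar 7, 1999.
The participant is enrolled: Jan 13, 1999.
The first dose is administered: Jan 13, 1999 + 51 days = Mar 5, 1999.
The primary endpoint is assessed: Mar 5, 1999 + 8 days = Mar 13, 1999.
Both prerequisites met — the week-2 follow-up occurs (Mar 7, 1999), the primary endpoint is assessed (Mar 13, 1999); the later is Mar 13, 1999.
The exit interview is conducted: Mar 13, 1999 + 12 days = Mar 25, 1999.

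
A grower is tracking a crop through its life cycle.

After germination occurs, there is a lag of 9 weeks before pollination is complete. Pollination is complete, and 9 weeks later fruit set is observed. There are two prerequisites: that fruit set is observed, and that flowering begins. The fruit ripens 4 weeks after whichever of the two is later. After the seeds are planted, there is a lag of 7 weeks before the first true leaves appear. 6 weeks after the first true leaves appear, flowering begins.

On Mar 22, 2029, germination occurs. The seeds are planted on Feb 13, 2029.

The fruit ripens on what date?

Aug 23, 2029

Germination occurs: Mar 22, 2029.
Pollination is complete: Mar 22, 2029 + 9 weeks = May 24, 2029.
Fruit set is observed: May 24, 2029 + 9 weeks = Jul 26, 2029.
The seeds are planted: Feb 13, 2029.
The first true leaves appear: Feb 13, 2029 + 7 weeks = Apr 3, 2029.
Flowering begins: Apr 3, 2029 + 6 weeks = May 15, 2029.
Both prerequisites met — fruit set is observed (Jul 26, 2029), flowering begins (May 15, 2029); the later is Jul 26, 2029.
The fruit ripens: Jul 26, 2029 + 4 weeks = Aug 23, 2029.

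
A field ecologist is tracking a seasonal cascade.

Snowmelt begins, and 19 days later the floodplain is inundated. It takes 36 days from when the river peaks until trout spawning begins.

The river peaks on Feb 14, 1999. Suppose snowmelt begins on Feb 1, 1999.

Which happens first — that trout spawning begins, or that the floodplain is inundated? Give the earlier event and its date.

The floodplain is inundated — Feb 20, 1999

The river peaks: Feb 14, 1999.
Trout spawning begins: Feb 14, 1999 + 36 days = Mar 22, 1999.
Snowmelt begins: Feb 1, 1999.
The floodplain is inundated: Feb 1, 1999 + 19 days = Feb 20, 1999.
Comparing: trout spawning begins on Mar 22, 1999 vs the floodplain is inundated on Feb 20, 1999. Earlier: the floodplain is inundated.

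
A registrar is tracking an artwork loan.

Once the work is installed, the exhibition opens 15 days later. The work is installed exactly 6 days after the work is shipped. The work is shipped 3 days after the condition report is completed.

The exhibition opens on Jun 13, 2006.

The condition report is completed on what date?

The exhibition opens: Jun 13, 2006.
The work is installed: Jun 13, 2006 − 15 days = May 29, 2006.
The work is shipped: May 29, 2006 − 6 days = May 23, 2006.
The condition report is completed: May 23, 2006 − 3 days = May 20, 2006.

May 20, 2006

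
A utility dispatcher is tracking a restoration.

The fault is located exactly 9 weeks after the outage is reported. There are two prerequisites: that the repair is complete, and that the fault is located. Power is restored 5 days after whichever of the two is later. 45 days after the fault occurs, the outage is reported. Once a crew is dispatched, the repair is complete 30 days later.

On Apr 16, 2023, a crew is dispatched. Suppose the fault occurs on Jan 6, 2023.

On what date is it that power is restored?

A crew is dispatched: Apr 16, 2023.
The repair is complete: Apr 16, 2023 + 30 days = May 16, 2023.
The fault occurs: Jan 6, 2023.
The outage is reported: Jan 6, 2023 + 45 days = Feb 20, 2023.
The fault is located: Feb 20, 2023 + 9 weeks = Apr 24, 2023.
Both prerequisites met — the repair is complete (May 16, 2023), the fault is located (Apr 24, 2023); the later is May 16, 2023.
Power is restored: May 16, 2023 + 5 days = May 21, 2023.

May 21, 2023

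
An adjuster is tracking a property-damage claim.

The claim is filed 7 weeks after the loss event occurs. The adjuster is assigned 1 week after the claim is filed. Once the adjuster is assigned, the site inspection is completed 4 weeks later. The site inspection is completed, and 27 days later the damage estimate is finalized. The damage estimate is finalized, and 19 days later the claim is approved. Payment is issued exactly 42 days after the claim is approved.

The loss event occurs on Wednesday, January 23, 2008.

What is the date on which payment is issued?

Sunday, July 13, 2008

The loss event occurs: Jan 23, 2008.
The claim is filed: Jan 23, 2008 + 7 weeks = Mar 12, 2008.
The adjuster is assigned: Mar 12, 2008 + 1 week = Mar 19, 2008.
The site inspection is completed: Mar 19, 2008 + 4 weeks = Apr 16, 2008.
The damage estimate is finalized: Apr 16, 2008 + 27 days = May 13, 2008.
The claim is approved: May 13, 2008 + 19 days = Jun 1, 2008.
Payment is issued: Jun 1, 2008 + 42 days = Jul 13, 2008.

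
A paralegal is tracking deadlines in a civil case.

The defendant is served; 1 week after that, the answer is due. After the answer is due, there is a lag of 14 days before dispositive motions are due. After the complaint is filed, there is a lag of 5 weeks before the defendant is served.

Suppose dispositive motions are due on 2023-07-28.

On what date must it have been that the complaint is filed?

Dispositive motions are due: Jul 28, 2023.
The answer is due: Jul 28, 2023 − 14 days = Jul 14, 2023.
The defendant is served: Jul 14, 2023 − 1 week = Jul 7, 2023.
The complaint is filed: Jul 7, 2023 − 5 weeks = Jun 2, 2023.

2023-06-02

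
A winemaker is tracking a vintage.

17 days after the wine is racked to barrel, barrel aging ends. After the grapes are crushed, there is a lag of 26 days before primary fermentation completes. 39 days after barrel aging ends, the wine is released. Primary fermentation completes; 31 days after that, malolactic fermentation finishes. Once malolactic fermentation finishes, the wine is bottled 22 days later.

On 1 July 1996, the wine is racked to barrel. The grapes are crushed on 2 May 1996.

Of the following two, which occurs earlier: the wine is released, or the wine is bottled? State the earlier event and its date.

The wine is bottled — 20 July 1996

The wine is racked to barrel: Jul 1, 1996.
Barrel aging ends: Jul 1, 1996 + 17 days = Jul 18, 1996.
The wine is released: Jul 18, 1996 + 39 days = Aug 26, 1996.
The grapes are crushed: May 2, 1996.
Primary fermentation completes: May 2, 1996 + 26 days = May 28, 1996.
Malolactic fermentation finishes: May 28, 1996 + 31 days = Jun 28, 1996.
The wine is bottled: Jun 28, 1996 + 22 days = Jul 20, 1996.
Comparing: the wine is released on Aug 26, 1996 vs the wine is bottled on Jul 20, 1996. Earlier: the wine is bottled.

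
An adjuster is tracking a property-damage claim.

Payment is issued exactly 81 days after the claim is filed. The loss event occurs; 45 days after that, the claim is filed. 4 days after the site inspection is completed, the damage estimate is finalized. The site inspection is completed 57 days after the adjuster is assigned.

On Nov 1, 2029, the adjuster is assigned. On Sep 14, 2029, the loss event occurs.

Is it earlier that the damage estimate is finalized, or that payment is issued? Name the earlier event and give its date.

The damage estimate is finalized — Jan 1, 2030

The adjuster is assigned: Nov 1, 2029.
The site inspection is completed: Nov 1, 2029 + 57 days = Dec 28, 2029.
The damage estimate is finalized: Dec 28, 2029 + 4 days = Jan 1, 2030.
The loss event occurs: Sep 14, 2029.
The claim is filed: Sep 14, 2029 + 45 days = Oct 29, 2029.
Payment is issued: Oct 29, 2029 + 81 days = Jan 18, 2030.
Comparing: the damage estimate is finalized on Jan 1, 2030 vs payment is issued on Jan 18, 2030. Earlier: the damage estimate is finalized.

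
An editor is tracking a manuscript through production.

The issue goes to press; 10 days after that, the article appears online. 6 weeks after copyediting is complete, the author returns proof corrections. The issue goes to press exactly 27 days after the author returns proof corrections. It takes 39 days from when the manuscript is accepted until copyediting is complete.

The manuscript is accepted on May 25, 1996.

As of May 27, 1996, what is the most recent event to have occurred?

The manuscript is accepted: May 25, 1996.
Copyediting is complete: May 25, 1996 + 39 days = Jul 3, 1996.
The author returns proof corrections: Jul 3, 1996 + 6 weeks = Aug 14, 1996.
The issue goes to press: Aug 14, 1996 + 27 days = Sep 10, 1996.
The article appears online: Sep 10, 1996 + 10 days = Sep 20, 1996.
May 27, 1996 falls between when the manuscript is accepted (May 25, 1996) and when copyediting is complete (Jul 3, 1996).

The manuscript is accepted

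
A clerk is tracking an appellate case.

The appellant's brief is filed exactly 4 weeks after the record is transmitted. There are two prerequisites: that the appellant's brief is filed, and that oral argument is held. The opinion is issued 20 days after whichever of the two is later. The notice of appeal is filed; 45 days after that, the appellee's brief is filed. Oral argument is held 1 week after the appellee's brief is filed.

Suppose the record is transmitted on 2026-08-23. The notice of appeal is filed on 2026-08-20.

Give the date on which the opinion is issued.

2026-10-31

The record is transmitted: Aug 23, 2026.
The appellant's brief is filed: Aug 23, 2026 + 4 weeks = Sep 20, 2026.
The notice of appeal is filed: Aug 20, 2026.
The appellee's brief is filed: Aug 20, 2026 + 45 days = Oct 4, 2026.
Oral argument is held: Oct 4, 2026 + 1 week = Oct 11, 2026.
Both prerequisites met — the appellant's brief is filed (Sep 20, 2026), oral argument is held (Oct 11, 2026); the later is Oct 11, 2026.
The opinion is issued: Oct 11, 2026 + 20 days = Oct 31, 2026.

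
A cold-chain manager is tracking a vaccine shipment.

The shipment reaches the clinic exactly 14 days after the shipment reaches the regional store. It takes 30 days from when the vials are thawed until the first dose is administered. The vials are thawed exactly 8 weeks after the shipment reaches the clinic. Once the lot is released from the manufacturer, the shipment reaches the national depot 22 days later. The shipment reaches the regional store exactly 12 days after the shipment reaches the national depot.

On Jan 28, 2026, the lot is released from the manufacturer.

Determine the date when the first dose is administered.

The lot is released from the manufacturer: Jan 28, 2026.
The shipment reaches the national depot: Jan 28, 2026 + 22 days = Feb 19, 2026.
The shipment reaches the regional store: Feb 19, 2026 + 12 days = Mar 3, 2026.
The shipment reaches the clinic: Mar 3, 2026 + 14 days = Mar 17, 2026.
The vials are thawed: Mar 17, 2026 + 8 weeks = May 12, 2026.
The first dose is administered: May 12, 2026 + 30 days = Jun 11, 2026.

Jun 11, 2026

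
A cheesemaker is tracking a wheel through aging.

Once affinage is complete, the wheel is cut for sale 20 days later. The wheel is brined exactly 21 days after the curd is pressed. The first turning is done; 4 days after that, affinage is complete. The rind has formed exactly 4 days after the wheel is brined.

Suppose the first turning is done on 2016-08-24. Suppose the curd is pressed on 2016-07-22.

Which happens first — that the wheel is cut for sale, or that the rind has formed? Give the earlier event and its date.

The rind has formed — 2016-08-16

The first turning is done: Aug 24, 2016.
Affinage is complete: Aug 24, 2016 + 4 days = Aug 28, 2016.
The wheel is cut for sale: Aug 28, 2016 + 20 days = Sep 17, 2016.
The curd is pressed: Jul 22, 2016.
The wheel is brined: Jul 22, 2016 + 21 days = Aug 12, 2016.
The rind has formed: Aug 12, 2016 + 4 days = Aug 16, 2016.
Comparing: the wheel is cut for sale on Sep 17, 2016 vs the rind has formed on Aug 16, 2016. Earlier: the rind has formed.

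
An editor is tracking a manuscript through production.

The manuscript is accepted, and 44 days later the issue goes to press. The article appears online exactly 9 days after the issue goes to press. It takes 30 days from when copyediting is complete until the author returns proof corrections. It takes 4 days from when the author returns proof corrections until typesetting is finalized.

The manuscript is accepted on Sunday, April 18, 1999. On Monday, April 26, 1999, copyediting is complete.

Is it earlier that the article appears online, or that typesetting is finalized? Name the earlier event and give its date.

Typesetting is finalized — Sunday, May 30, 1999

The manuscript is accepted: Apr 18, 1999.
The issue goes to press: Apr 18, 1999 + 44 days = Jun 1, 1999.
The article appears online: Jun 1, 1999 + 9 days = Jun 10, 1999.
Copyediting is complete: Apr 26, 1999.
The author returns proof corrections: Apr 26, 1999 + 30 days = May 26, 1999.
Typesetting is finalized: May 26, 1999 + 4 days = May 30, 1999.
Comparing: the article appears online on Jun 10, 1999 vs typesetting is finalized on May 30, 1999. Earlier: typesetting is finalized.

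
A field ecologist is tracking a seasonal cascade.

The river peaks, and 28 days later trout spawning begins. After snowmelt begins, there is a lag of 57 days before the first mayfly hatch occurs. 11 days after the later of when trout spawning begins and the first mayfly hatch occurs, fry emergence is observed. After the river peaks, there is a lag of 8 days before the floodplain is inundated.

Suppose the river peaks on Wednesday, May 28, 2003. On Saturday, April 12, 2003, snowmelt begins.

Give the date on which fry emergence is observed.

The river peaks: May 28, 2003.
Trout spawning begins: May 28, 2003 + 28 days = Jun 25, 2003.
Snowmelt begins: Apr 12, 2003.
The first mayfly hatch occurs: Apr 12, 2003 + 57 days = Jun 8, 2003.
Both prerequisites met — trout spawning begins (Jun 25, 2003), the first mayfly hatch occurs (Jun 8, 2003); the later is Jun 25, 2003.
Fry emergence is observed: Jun 25, 2003 + 11 days = Jul 6, 2003.

Sunday, July 6, 2003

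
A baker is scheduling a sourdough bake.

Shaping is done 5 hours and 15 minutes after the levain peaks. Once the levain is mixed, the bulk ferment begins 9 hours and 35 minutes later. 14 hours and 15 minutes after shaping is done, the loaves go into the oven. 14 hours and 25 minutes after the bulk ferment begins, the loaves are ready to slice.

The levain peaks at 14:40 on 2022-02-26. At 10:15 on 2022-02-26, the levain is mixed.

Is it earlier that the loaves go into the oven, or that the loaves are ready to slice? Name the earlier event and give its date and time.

The levain peaks: 14:40 Feb 26, 2022.
Shaping is done: 14:40 Feb 26, 2022 + 5h15m = 19:55 Feb 26, 2022.
The loaves go into the oven: 19:55 Feb 26, 2022 + 14h15m = 10:10 Feb 27, 2022.
The levain is mixed: 10:15 Feb 26, 2022.
The bulk ferment begins: 10:15 Feb 26, 2022 + 9h35m = 19:50 Feb 26, 2022.
The loaves are ready to slice: 19:50 Feb 26, 2022 + 14h25m = 10:15 Feb 27, 2022.
Comparing: the loaves go into the oven at 10:10 Feb 27, 2022 vs the loaves are ready to slice at 10:15 Feb 27, 2022. Earlier: the loaves go into the oven.

The loaves go into the oven — 10:10 on 2022-02-27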